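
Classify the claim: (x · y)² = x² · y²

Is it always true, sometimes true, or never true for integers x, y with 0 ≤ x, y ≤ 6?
The identity holds for every pair in the range. For instance at (x, y) = (6, 1): both sides equal 36.

Answer: Always true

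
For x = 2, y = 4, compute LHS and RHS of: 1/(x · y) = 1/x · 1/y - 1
LHS = 1/(2 · 4) = 1/8
RHS = 1/2 · 1/4 - 1 = -7/8

LHS ≠ RHS, so the equation does not hold here.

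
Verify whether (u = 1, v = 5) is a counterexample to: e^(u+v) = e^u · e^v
No

Substituting u = 1, v = 5:
LHS = e^(1+5) = e^6 ≈ 403.4
RHS = e^1 · e^5 = e^6 ≈ 403.4

The sides agree, so this pair does not disprove the claim.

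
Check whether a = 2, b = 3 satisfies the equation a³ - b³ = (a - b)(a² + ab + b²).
Holds

Substituting a = 2, b = 3:

LHS = 2³ - 3³ = -19
RHS = (2 - 3)(2² + 2·3 + 3²) = -19

LHS = RHS, so the equation holds at this point.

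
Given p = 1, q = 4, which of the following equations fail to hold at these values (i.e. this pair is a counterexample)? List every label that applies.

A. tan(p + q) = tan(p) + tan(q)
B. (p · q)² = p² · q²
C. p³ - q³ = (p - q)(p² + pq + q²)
Evaluating each claim at the given values:
A. LHS = tan(5) ≈ -3.381, RHS = tan(4) + tan(1) ≈ 2.715 → fails here (LHS ≠ RHS)
B. LHS = 16, RHS = 16 → holds here (LHS = RHS)
C. LHS = -63, RHS = -63 → holds here (LHS = RHS)

Answer: A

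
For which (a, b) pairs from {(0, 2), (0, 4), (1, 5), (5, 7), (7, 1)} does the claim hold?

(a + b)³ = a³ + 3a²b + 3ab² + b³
Testing each pair:
(0, 2): LHS = 8, RHS = 8 → holds
(0, 4): LHS = 64, RHS = 64 → holds
(1, 5): LHS = 216, RHS = 216 → holds
(5, 7): LHS = 1728, RHS = 1728 → holds
(7, 1): LHS = 512, RHS = 512 → holds

Every pair satisfies the claim.

Answer: All pairs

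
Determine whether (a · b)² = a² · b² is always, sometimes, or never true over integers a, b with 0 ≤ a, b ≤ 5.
The identity holds for every pair in the range. For instance at (a, b) = (0, 5): both sides equal 0.

Answer: Always true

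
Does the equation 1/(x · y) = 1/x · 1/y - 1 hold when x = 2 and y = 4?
Substituting x = 2, y = 4:

LHS = 1/(2 · 4) = 1/8
RHS = 1/2 · 1/4 - 1 = -7/8

LHS ≠ RHS, so the equation does not hold at this point.

Answer: Fails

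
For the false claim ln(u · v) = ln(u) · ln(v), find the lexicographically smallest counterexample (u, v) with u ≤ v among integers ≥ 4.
(u, v) = (4, 4)

Substituting (4, 4) into the claim:
LHS = ln(4 · 4) = ln(16) ≈ 2.773
RHS = ln(4) · ln(4) = ln(4)² ≈ 1.922

Since LHS ≠ RHS, this pair disproves the claim, and no lexicographically smaller pair (u ≤ v, integers ≥ 4) does.

For instance (9, 10) is also a counterexample (LHS = ln(90) ≈ 4.5, RHS = ln(9)·ln(10) ≈ 5.059), but it's lexicographically larger.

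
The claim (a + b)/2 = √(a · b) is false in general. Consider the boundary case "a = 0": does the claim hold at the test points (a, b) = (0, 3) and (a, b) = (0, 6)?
At (0, 3): LHS = 3/2 ≠ RHS = 0
At (0, 6): LHS = 3 ≠ RHS = 0

Answer: No, fails at both test points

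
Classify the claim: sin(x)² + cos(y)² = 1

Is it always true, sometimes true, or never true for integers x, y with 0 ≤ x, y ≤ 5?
Sometimes true

It holds at (x, y) = (5, 5) (both sides equal 1), but fails at (x, y) = (1, 3) (LHS = sin(1)² + cos(3)² ≈ 1.688, RHS = 1).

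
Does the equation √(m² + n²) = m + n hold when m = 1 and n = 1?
Fails

Substituting m = 1, n = 1:

LHS = √(1² + 1²) = √(2) ≈ 1.414
RHS = 1 + 1 = 2

LHS ≠ RHS, so the equation does not hold at this point.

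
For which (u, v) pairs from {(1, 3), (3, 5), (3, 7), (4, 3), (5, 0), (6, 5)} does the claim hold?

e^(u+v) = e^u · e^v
All pairs

Testing each pair:
(1, 3): LHS = e^4 ≈ 54.6, RHS = e^4 ≈ 54.6 → holds
(3, 5): LHS = e^8 ≈ 2981, RHS = e^8 ≈ 2981 → holds
(3, 7): LHS = e^10 ≈ 22026.5, RHS = e^10 ≈ 22026.5 → holds
(4, 3): LHS = e^7 ≈ 1097, RHS = e^7 ≈ 1097 → holds
(5, 0): LHS = e^5 ≈ 148.4, RHS = e^5 ≈ 148.4 → holds
(6, 5): LHS = e^11 ≈ 59874.1, RHS = e^11 ≈ 59874.1 → holds

Every pair satisfies the claim.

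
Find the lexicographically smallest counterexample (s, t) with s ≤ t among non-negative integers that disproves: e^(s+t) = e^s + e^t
Substituting (0, 0) into the claim:
LHS = e^(0+0) = 1
RHS = e^0 + e^0 = 2

Since LHS ≠ RHS, this pair disproves the claim, and no lexicographically smaller pair (s ≤ t, non-negative integers) does.

For instance (3, 7) is also a counterexample (LHS = e^10 ≈ 22026.5, RHS = e^3 + e^7 ≈ 1117), but it's lexicographically larger.

Answer: (s, t) = (0, 0)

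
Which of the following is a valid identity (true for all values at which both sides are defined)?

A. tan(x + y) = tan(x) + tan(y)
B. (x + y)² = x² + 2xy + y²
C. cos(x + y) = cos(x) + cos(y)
B

A: fails at (1, 3) — LHS = tan(4) ≈ 1.158, RHS = tan(3) + tan(1) ≈ 1.415.
B: holds — e.g. at (5, 5), both sides equal 100.
C: fails at (2, 5) — LHS = cos(7) ≈ 0.7539, RHS = cos(2) + cos(5) ≈ -0.1325.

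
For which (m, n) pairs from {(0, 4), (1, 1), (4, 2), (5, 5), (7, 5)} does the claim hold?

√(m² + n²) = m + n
Testing each pair:
(0, 4): LHS = 4, RHS = 4 → holds
(1, 1): LHS = √(2) ≈ 1.414, RHS = 2 → fails
(4, 2): LHS = 2·√(5) ≈ 4.472, RHS = 6 → fails
(5, 5): LHS = 5·√(2) ≈ 7.071, RHS = 10 → fails
(7, 5): LHS = √(74) ≈ 8.602, RHS = 12 → fails

1 of 5 pairs satisfies the claim.

Answer: (0, 4)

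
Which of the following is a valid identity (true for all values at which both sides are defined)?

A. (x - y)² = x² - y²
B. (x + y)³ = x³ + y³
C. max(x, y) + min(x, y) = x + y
A: fails at (2, 4) — LHS = 4, RHS = -12.
B: fails at (5, 5) — LHS = 1000, RHS = 250.
C: holds — e.g. at (5, 8), both sides equal 13.

Answer: C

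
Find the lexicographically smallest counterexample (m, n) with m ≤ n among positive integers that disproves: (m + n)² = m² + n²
Substituting (1, 1) into the claim:
LHS = (1 + 1)² = 4
RHS = 1² + 1² = 2

Since LHS ≠ RHS, this pair disproves the claim, and no lexicographically smaller pair (m ≤ n, positive integers) does.

For instance (3, 8) is also a counterexample (LHS = 121, RHS = 73), but it's lexicographically larger.

Answer: (m, n) = (1, 1)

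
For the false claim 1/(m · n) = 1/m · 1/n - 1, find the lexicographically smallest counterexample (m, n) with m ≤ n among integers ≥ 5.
(m, n) = (5, 5)

Substituting (5, 5) into the claim:
LHS = 1/(5 · 5) = 1/25
RHS = 1/5 · 1/5 - 1 = -24/25

Since LHS ≠ RHS, this pair disproves the claim, and no lexicographically smaller pair (m ≤ n, integers ≥ 5) does.

For instance (8, 9) is also a counterexample (LHS = 1/72, RHS = -71/72), but it's lexicographically larger.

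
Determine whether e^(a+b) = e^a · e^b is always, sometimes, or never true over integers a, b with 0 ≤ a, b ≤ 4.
The identity holds for every pair in the range. For instance at (a, b) = (3, 4): both sides equal e^7 ≈ 1097.

Answer: Always true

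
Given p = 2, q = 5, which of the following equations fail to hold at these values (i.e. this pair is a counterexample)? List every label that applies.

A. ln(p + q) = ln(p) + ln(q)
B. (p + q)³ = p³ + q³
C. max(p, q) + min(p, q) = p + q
Evaluating each claim at the given values:
A. LHS = ln(7) ≈ 1.946, RHS = ln(2) + ln(5) ≈ 2.303 → fails here (LHS ≠ RHS)
B. LHS = 343, RHS = 133 → fails here (LHS ≠ RHS)
C. LHS = 7, RHS = 7 → holds here (LHS = RHS)

Answer: A, B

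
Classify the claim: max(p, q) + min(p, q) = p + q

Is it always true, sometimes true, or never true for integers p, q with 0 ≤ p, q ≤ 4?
The identity holds for every pair in the range. For instance at (p, q) = (2, 4): both sides equal 6.

Answer: Always true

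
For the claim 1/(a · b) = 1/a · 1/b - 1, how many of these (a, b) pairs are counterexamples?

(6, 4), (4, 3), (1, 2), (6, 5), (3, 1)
5

Testing each pair:
(6, 4): LHS = 1/24, RHS = -23/24 → counterexample
(4, 3): LHS = 1/12, RHS = -11/12 → counterexample
(1, 2): LHS = 1/2, RHS = -1/2 → counterexample
(6, 5): LHS = 1/30, RHS = -29/30 → counterexample
(3, 1): LHS = 1/3, RHS = -2/3 → counterexample

That makes 5 counterexamples.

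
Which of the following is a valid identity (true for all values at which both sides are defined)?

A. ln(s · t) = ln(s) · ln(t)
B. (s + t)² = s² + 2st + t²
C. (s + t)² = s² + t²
A: fails at (1, 5) — LHS = ln(5) ≈ 1.609, RHS = 0.
B: holds — e.g. at (3, 5), both sides equal 64.
C: fails at (1, 5) — LHS = 36, RHS = 26.

Answer: B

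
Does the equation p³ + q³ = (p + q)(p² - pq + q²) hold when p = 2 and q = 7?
Substituting p = 2, q = 7:

LHS = 2³ + 7³ = 351
RHS = (2 + 7)(2² - 2·7 + 7²) = 351

LHS = RHS, so the equation holds at this point.

Answer: Holds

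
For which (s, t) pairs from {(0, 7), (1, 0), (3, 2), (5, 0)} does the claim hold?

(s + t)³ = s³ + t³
(0, 7), (1, 0), (5, 0)

Testing each pair:
(0, 7): LHS = 343, RHS = 343 → holds
(1, 0): LHS = 1, RHS = 1 → holds
(3, 2): LHS = 125, RHS = 35 → fails
(5, 0): LHS = 125, RHS = 125 → holds

3 of 4 pairs satisfy the claim.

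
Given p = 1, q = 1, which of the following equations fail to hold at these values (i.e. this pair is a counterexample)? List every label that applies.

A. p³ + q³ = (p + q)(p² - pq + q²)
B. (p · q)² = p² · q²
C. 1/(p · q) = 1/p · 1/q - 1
Evaluating each claim at the given values:
A. LHS = 2, RHS = 2 → holds here (LHS = RHS)
B. LHS = 1, RHS = 1 → holds here (LHS = RHS)
C. LHS = 1, RHS = 0 → fails here (LHS ≠ RHS)

Answer: C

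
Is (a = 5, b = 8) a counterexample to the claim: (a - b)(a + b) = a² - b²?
Substituting a = 5, b = 8:
LHS = (5 - 8)(5 + 8) = -39
RHS = 5² - 8² = -39

The sides agree, so this pair does not disprove the claim.

Answer: No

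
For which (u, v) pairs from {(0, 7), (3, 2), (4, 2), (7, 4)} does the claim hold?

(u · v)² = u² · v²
All pairs

Testing each pair:
(0, 7): LHS = 0, RHS = 0 → holds
(3, 2): LHS = 36, RHS = 36 → holds
(4, 2): LHS = 64, RHS = 64 → holds
(7, 4): LHS = 784, RHS = 784 → holds

Every pair satisfies the claim.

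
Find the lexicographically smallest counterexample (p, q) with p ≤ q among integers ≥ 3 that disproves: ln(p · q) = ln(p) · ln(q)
(p, q) = (3, 3)

Substituting (3, 3) into the claim:
LHS = ln(3 · 3) = ln(9) ≈ 2.197
RHS = ln(3) · ln(3) = ln(3)² ≈ 1.207

Since LHS ≠ RHS, this pair disproves the claim, and no lexicographically smaller pair (p ≤ q, integers ≥ 3) does.

For instance (7, 10) is also a counterexample (LHS = ln(70) ≈ 4.248, RHS = ln(7)·ln(10) ≈ 4.481), but it's lexicographically larger.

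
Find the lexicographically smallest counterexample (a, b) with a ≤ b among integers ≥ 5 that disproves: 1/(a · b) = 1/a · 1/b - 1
(a, b) = (5, 5)

Substituting (5, 5) into the claim:
LHS = 1/(5 · 5) = 1/25
RHS = 1/5 · 1/5 - 1 = -24/25

Since LHS ≠ RHS, this pair disproves the claim, and no lexicographically smaller pair (a ≤ b, integers ≥ 5) does.

For instance (7, 9) is also a counterexample (LHS = 1/63, RHS = -62/63), but it's lexicographically larger.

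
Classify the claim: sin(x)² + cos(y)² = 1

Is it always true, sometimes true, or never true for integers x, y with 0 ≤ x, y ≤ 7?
Sometimes true

It holds at (x, y) = (3, 3) (both sides equal 1), but fails at (x, y) = (6, 2) (LHS = sin(6)² + cos(2)² ≈ 0.2513, RHS = 1).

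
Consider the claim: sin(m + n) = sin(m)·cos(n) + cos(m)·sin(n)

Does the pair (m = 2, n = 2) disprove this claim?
Substituting m = 2, n = 2:
LHS = sin(2 + 2) = sin(4) ≈ -0.7568
RHS = sin(2)·cos(2) + cos(2)·sin(2) = 2·sin(2)·cos(2) ≈ -0.7568

The sides agree, so this pair does not disprove the claim.

Answer: No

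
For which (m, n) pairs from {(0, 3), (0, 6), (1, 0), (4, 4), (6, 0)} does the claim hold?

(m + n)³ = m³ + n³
Testing each pair:
(0, 3): LHS = 27, RHS = 27 → holds
(0, 6): LHS = 216, RHS = 216 → holds
(1, 0): LHS = 1, RHS = 1 → holds
(4, 4): LHS = 512, RHS = 128 → fails
(6, 0): LHS = 216, RHS = 216 → holds

4 of 5 pairs satisfy the claim.

Answer: (0, 3), (0, 6), (1, 0), (6, 0)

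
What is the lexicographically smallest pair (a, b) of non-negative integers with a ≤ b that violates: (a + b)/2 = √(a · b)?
At (0, 0): both sides equal 0, so it holds there.

Substituting (0, 1) into the claim:
LHS = (0 + 1)/2 = 1/2
RHS = √(0 · 1) = 0

Since LHS ≠ RHS, this pair disproves the claim, and no lexicographically smaller pair (a ≤ b, non-negative integers) does.

For instance (6, 7) is also a counterexample (LHS = 13/2, RHS = √(42) ≈ 6.481), but it's lexicographically larger.

Answer: (a, b) = (0, 1)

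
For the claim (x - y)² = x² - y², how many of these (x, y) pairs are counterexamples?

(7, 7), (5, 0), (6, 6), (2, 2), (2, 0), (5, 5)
0

Testing each pair:
(7, 7): LHS = 0, RHS = 0 → satisfies claim
(5, 0): LHS = 25, RHS = 25 → satisfies claim
(6, 6): LHS = 0, RHS = 0 → satisfies claim
(2, 2): LHS = 0, RHS = 0 → satisfies claim
(2, 0): LHS = 4, RHS = 4 → satisfies claim
(5, 5): LHS = 0, RHS = 0 → satisfies claim

That makes 0 counterexamples.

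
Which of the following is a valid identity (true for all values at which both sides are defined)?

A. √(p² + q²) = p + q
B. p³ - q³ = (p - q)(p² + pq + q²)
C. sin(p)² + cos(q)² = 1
A: fails at (2, 2) — LHS = 2·√(2) ≈ 2.828, RHS = 4.
B: holds — e.g. at (1, 2), both sides equal -7.
C: fails at (6, 7) — LHS = sin(6)² + cos(7)² ≈ 0.6464, RHS = 1.

Answer: B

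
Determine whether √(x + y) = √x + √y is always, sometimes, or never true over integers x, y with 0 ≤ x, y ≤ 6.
Sometimes true

It holds at (x, y) = (0, 3) (both sides equal √(3) ≈ 1.732), but fails at (x, y) = (5, 1) (LHS = √(6) ≈ 2.449, RHS = 1 + √(5) ≈ 3.236).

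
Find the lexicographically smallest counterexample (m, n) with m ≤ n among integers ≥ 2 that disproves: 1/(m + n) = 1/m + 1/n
Substituting (2, 2) into the claim:
LHS = 1/(2 + 2) = 1/4
RHS = 1/2 + 1/2 = 1

Since LHS ≠ RHS, this pair disproves the claim, and no lexicographically smaller pair (m ≤ n, integers ≥ 2) does.

For instance (2, 5) is also a counterexample (LHS = 1/7, RHS = 7/10), but it's lexicographically larger.

Answer: (m, n) = (2, 2)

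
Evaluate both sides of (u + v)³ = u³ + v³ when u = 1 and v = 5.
LHS = (1 + 5)³ = 216
RHS = 1³ + 5³ = 126

LHS ≠ RHS, so the equation does not hold here.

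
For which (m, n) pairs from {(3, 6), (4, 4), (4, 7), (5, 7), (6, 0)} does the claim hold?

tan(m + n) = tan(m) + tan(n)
Testing each pair:
(3, 6): LHS = tan(9) ≈ -0.4523, RHS = tan(6) + tan(3) ≈ -0.4336 → fails
(4, 4): LHS = tan(8) ≈ -6.8, RHS = 2·tan(4) ≈ 2.316 → fails
(4, 7): LHS = tan(11) ≈ -226, RHS = tan(7) + tan(4) ≈ 2.029 → fails
(5, 7): LHS = tan(12) ≈ -0.6359, RHS = tan(5) + tan(7) ≈ -2.509 → fails
(6, 0): LHS = tan(6) ≈ -0.291, RHS = tan(6) ≈ -0.291 → holds

1 of 5 pairs satisfies the claim.

Answer: (6, 0)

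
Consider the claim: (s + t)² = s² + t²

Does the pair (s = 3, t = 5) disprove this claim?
Yes

Substituting s = 3, t = 5:
LHS = (3 + 5)² = 64
RHS = 3² + 5² = 34

Since LHS ≠ RHS, this pair disproves the claim.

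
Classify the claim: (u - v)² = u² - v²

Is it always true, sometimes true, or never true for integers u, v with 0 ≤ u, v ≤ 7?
Sometimes true

It holds at (u, v) = (6, 6) (both sides equal 0), but fails at (u, v) = (2, 7) (LHS = 25, RHS = -45).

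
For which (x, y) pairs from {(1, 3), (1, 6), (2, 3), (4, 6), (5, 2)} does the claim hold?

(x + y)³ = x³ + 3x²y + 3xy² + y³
Testing each pair:
(1, 3): LHS = 64, RHS = 64 → holds
(1, 6): LHS = 343, RHS = 343 → holds
(2, 3): LHS = 125, RHS = 125 → holds
(4, 6): LHS = 1000, RHS = 1000 → holds
(5, 2): LHS = 343, RHS = 343 → holds

Every pair satisfies the claim.

Answer: All pairs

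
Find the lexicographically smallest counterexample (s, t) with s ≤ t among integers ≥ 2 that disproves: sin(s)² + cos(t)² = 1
Substituting (2, 3) into the claim:
LHS = sin(2)² + cos(3)² ≈ 1.807
RHS = 1

Since LHS ≠ RHS, this pair disproves the claim, and no lexicographically smaller pair (s ≤ t, integers ≥ 2) does.

For instance (8, 9) is also a counterexample (LHS = cos(9)² + sin(8)² ≈ 1.809, RHS = 1), but it's lexicographically larger.

Answer: (s, t) = (2, 3)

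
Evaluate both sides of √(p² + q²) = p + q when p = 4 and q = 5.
LHS = √(4² + 5²) = √(41) ≈ 6.403
RHS = 4 + 5 = 9

LHS ≠ RHS (they differ by about 2.597), so the equation does not hold here.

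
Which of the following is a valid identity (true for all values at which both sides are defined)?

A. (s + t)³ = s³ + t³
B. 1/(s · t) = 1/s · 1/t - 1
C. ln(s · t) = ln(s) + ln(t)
A: fails at (1, 1) — LHS = 8, RHS = 2.
B: fails at (1, 4) — LHS = 1/4, RHS = -3/4.
C: holds — e.g. at (1, 5), both sides equal ln(5) ≈ 1.609.

Answer: C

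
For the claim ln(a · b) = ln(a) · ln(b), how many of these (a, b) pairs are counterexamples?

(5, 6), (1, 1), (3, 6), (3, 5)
3

Testing each pair:
(5, 6): LHS = ln(30) ≈ 3.401, RHS = ln(5)·ln(6) ≈ 2.884 → counterexample
(1, 1): LHS = 0, RHS = 0 → satisfies claim
(3, 6): LHS = ln(18) ≈ 2.89, RHS = ln(3)·ln(6) ≈ 1.968 → counterexample
(3, 5): LHS = ln(15) ≈ 2.708, RHS = ln(3)·ln(5) ≈ 1.768 → counterexample

That makes 3 counterexamples.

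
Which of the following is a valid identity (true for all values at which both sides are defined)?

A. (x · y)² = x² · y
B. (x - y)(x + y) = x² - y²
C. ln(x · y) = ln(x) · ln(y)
A: fails at (3, 7) — LHS = 441, RHS = 63.
B: holds — e.g. at (2, 4), both sides equal -12.
C: fails at (1, 4) — LHS = ln(4) ≈ 1.386, RHS = 0.

Answer: B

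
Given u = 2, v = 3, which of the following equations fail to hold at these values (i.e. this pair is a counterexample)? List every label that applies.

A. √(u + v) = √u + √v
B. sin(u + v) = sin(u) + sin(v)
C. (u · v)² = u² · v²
A, B

Evaluating each claim at the given values:
A. LHS = √(5) ≈ 2.236, RHS = √(2) + √(3) ≈ 3.146 → fails here (LHS ≠ RHS)
B. LHS = sin(5) ≈ -0.9589, RHS = sin(3) + sin(2) ≈ 1.05 → fails here (LHS ≠ RHS)
C. LHS = 36, RHS = 36 → holds here (LHS = RHS)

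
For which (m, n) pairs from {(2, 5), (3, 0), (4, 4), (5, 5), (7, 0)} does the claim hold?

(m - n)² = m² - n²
(3, 0), (4, 4), (5, 5), (7, 0)

Testing each pair:
(2, 5): LHS = 9, RHS = -21 → fails
(3, 0): LHS = 9, RHS = 9 → holds
(4, 4): LHS = 0, RHS = 0 → holds
(5, 5): LHS = 0, RHS = 0 → holds
(7, 0): LHS = 49, RHS = 49 → holds

4 of 5 pairs satisfy the claim.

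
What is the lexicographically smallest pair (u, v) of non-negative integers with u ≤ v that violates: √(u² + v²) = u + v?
At (0, 0): both sides equal 0, so it holds there.
At (0, 5): both sides equal 5, so it holds there.

Substituting (1, 1) into the claim:
LHS = √(1² + 1²) = √(2) ≈ 1.414
RHS = 1 + 1 = 2

Since LHS ≠ RHS, this pair disproves the claim, and no lexicographically smaller pair (u ≤ v, non-negative integers) does.

For instance (5, 5) is also a counterexample (LHS = 5·√(2) ≈ 7.071, RHS = 10), but it's lexicographically larger.

Answer: (u, v) = (1, 1)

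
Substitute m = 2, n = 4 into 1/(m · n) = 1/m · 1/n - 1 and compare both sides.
LHS = 1/(2 · 4) = 1/8
RHS = 1/2 · 1/4 - 1 = -7/8

LHS ≠ RHS, so the equation does not hold here.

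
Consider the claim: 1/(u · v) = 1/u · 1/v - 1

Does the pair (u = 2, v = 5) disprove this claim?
Substituting u = 2, v = 5:
LHS = 1/(2 · 5) = 1/10
RHS = 1/2 · 1/5 - 1 = -9/10

Since LHS ≠ RHS, this pair disproves the claim.

Answer: Yes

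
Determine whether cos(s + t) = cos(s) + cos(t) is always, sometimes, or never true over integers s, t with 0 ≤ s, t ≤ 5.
The claim fails for every pair in the range. For instance at (s, t) = (1, 3): LHS = cos(4) ≈ -0.6536, RHS = cos(3) + cos(1) ≈ -0.4497.

Answer: Never true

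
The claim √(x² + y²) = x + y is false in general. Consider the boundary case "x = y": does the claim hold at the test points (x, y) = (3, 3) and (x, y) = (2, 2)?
At (3, 3): LHS = 3·√(2) ≈ 4.243 ≠ RHS = 6
At (2, 2): LHS = 2·√(2) ≈ 2.828 ≠ RHS = 4

Answer: No, fails at both test points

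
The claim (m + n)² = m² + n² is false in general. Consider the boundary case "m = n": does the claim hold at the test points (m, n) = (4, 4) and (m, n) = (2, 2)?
At (4, 4): LHS = 64 ≠ RHS = 32
At (2, 2): LHS = 16 ≠ RHS = 8

Answer: No, fails at both test points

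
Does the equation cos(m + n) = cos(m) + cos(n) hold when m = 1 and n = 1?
Substituting m = 1, n = 1:

LHS = cos(1 + 1) = cos(2) ≈ -0.4161
RHS = cos(1) + cos(1) = 2·cos(1) ≈ 1.081

LHS ≠ RHS, so the equation does not hold at this point.

Answer: Fails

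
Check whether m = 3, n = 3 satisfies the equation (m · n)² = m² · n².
Holds

Substituting m = 3, n = 3:

LHS = (3 · 3)² = 81
RHS = 3² · 3² = 81

LHS = RHS, so the equation holds at this point.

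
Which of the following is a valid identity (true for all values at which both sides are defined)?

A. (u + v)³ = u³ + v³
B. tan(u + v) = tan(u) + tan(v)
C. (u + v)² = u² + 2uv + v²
A: fails at (2, 4) — LHS = 216, RHS = 72.
B: fails at (3, 3) — LHS = tan(6) ≈ -0.291, RHS = 2·tan(3) ≈ -0.2851.
C: holds — e.g. at (5, 8), both sides equal 169.

Answer: C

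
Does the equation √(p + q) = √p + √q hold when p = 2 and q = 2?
Substituting p = 2, q = 2:

LHS = √(2 + 2) = 2
RHS = √2 + √2 = 2·√(2) ≈ 2.828

LHS ≠ RHS, so the equation does not hold at this point.

Answer: Fails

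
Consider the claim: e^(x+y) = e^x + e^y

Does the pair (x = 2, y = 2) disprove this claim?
Yes

Substituting x = 2, y = 2:
LHS = e^(2+2) = e^4 ≈ 54.6
RHS = e^2 + e^2 = 2·e^2 ≈ 14.78

Since LHS ≠ RHS, this pair disproves the claim.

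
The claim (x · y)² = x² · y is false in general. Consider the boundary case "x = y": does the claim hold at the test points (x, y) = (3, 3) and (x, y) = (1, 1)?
At (3, 3): LHS = 81 ≠ RHS = 27
At (1, 1): LHS = 1, RHS = 1 → equal

Answer: Only at (1, 1)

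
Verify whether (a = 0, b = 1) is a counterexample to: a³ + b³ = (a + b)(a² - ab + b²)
No

Substituting a = 0, b = 1:
LHS = 0³ + 1³ = 1
RHS = (0 + 1)(0² - 0·1 + 1²) = 1

The sides agree, so this pair does not disprove the claim.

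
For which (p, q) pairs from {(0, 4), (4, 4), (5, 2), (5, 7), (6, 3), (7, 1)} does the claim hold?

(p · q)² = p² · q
(0, 4), (7, 1)

Testing each pair:
(0, 4): LHS = 0, RHS = 0 → holds
(4, 4): LHS = 256, RHS = 64 → fails
(5, 2): LHS = 100, RHS = 50 → fails
(5, 7): LHS = 1225, RHS = 175 → fails
(6, 3): LHS = 324, RHS = 108 → fails
(7, 1): LHS = 49, RHS = 49 → holds

2 of 6 pairs satisfy the claim.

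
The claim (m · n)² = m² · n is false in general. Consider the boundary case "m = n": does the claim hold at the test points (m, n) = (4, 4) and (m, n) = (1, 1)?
At (4, 4): LHS = 256 ≠ RHS = 64
At (1, 1): LHS = 1, RHS = 1 → equal

Answer: Only at (1, 1)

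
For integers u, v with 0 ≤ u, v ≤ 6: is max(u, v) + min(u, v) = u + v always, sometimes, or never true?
Always true

The identity holds for every pair in the range. For instance at (u, v) = (6, 2): both sides equal 8.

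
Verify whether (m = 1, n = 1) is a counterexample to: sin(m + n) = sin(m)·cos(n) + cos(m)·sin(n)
Substituting m = 1, n = 1:
LHS = sin(1 + 1) = sin(2) ≈ 0.9093
RHS = sin(1)·cos(1) + cos(1)·sin(1) = 2·sin(1)·cos(1) ≈ 0.9093

The sides agree, so this pair does not disprove the claim.

Answer: No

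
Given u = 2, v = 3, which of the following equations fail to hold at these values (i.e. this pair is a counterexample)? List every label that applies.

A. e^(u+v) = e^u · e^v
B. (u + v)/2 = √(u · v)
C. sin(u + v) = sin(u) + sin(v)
Evaluating each claim at the given values:
A. LHS = e^5 ≈ 148.4, RHS = e^5 ≈ 148.4 → holds here (LHS = RHS)
B. LHS = 5/2, RHS = √(6) ≈ 2.449 → fails here (LHS ≠ RHS)
C. LHS = sin(5) ≈ -0.9589, RHS = sin(3) + sin(2) ≈ 1.05 → fails here (LHS ≠ RHS)

Answer: B, C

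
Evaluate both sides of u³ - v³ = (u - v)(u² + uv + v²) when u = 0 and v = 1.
LHS = 0³ - 1³ = -1
RHS = (0 - 1)(0² + 0·1 + 1²) = -1

LHS = RHS: the two sides agree.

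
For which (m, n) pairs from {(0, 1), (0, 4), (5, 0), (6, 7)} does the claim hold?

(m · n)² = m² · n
Testing each pair:
(0, 1): LHS = 0, RHS = 0 → holds
(0, 4): LHS = 0, RHS = 0 → holds
(5, 0): LHS = 0, RHS = 0 → holds
(6, 7): LHS = 1764, RHS = 252 → fails

3 of 4 pairs satisfy the claim.

Answer: (0, 1), (0, 4), (5, 0)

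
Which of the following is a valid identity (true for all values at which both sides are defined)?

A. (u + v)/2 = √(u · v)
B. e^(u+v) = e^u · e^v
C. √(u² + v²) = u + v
B

A: fails at (3, 4) — LHS = 7/2, RHS = 2·√(3) ≈ 3.464.
B: holds — e.g. at (6, 7), both sides equal e^13 ≈ 442413.4.
C: fails at (4, 5) — LHS = √(41) ≈ 6.403, RHS = 9.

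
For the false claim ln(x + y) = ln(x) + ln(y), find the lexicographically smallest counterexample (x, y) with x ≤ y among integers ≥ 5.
(x, y) = (5, 5)

Substituting (5, 5) into the claim:
LHS = ln(5 + 5) = ln(10) ≈ 2.303
RHS = ln(5) + ln(5) = 2·ln(5) ≈ 3.219

Since LHS ≠ RHS, this pair disproves the claim, and no lexicographically smaller pair (x ≤ y, integers ≥ 5) does.

For instance (10, 12) is also a counterexample (LHS = ln(22) ≈ 3.091, RHS = ln(10) + ln(12) ≈ 4.787), but it's lexicographically larger.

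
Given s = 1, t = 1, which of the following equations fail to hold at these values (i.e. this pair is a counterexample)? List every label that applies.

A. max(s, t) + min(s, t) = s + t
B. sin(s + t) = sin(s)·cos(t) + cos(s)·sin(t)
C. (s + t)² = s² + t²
Evaluating each claim at the given values:
A. LHS = 2, RHS = 2 → holds here (LHS = RHS)
B. LHS = sin(2) ≈ 0.9093, RHS = 2·sin(1)·cos(1) ≈ 0.9093 → holds here (LHS = RHS)
C. LHS = 4, RHS = 2 → fails here (LHS ≠ RHS)

Answer: C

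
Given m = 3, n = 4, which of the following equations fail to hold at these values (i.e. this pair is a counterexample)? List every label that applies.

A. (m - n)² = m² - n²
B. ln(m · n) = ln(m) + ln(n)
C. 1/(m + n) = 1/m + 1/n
Evaluating each claim at the given values:
A. LHS = 1, RHS = -7 → fails here (LHS ≠ RHS)
B. LHS = ln(12) ≈ 2.485, RHS = ln(3) + ln(4) ≈ 2.485 → holds here (LHS = RHS)
C. LHS = 1/7, RHS = 7/12 → fails here (LHS ≠ RHS)

Answer: A, C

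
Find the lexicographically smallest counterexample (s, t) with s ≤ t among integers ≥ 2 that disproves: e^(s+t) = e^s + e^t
Substituting (2, 2) into the claim:
LHS = e^(2+2) = e^4 ≈ 54.6
RHS = e^2 + e^2 = 2·e^2 ≈ 14.78

Since LHS ≠ RHS, this pair disproves the claim, and no lexicographically smaller pair (s ≤ t, integers ≥ 2) does.

For instance (3, 9) is also a counterexample (LHS = e^12 ≈ 162754.8, RHS = e^3 + e^9 ≈ 8123), but it's lexicographically larger.

Answer: (s, t) = (2, 2)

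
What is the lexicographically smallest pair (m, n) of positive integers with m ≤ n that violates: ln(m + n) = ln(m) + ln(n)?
(m, n) = (1, 1)

Substituting (1, 1) into the claim:
LHS = ln(1 + 1) = ln(2) ≈ 0.6931
RHS = ln(1) + ln(1) = 0

Since LHS ≠ RHS, this pair disproves the claim, and no lexicographically smaller pair (m ≤ n, positive integers) does.

For instance (3, 7) is also a counterexample (LHS = ln(10) ≈ 2.303, RHS = ln(3) + ln(7) ≈ 3.045), but it's lexicographically larger.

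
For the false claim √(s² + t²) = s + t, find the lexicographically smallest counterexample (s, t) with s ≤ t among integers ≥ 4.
Substituting (4, 4) into the claim:
LHS = √(4² + 4²) = 4·√(2) ≈ 5.657
RHS = 4 + 4 = 8

Since LHS ≠ RHS, this pair disproves the claim, and no lexicographically smaller pair (s ≤ t, integers ≥ 4) does.

For instance (4, 9) is also a counterexample (LHS = √(97) ≈ 9.849, RHS = 13), but it's lexicographically larger.

Answer: (s, t) = (4, 4)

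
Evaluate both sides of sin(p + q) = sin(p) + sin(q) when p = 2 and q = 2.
LHS = sin(2 + 2) = sin(4) ≈ -0.7568
RHS = sin(2) + sin(2) = 2·sin(2) ≈ 1.819

LHS ≠ RHS (they differ by about 2.575), so the equation does not hold here.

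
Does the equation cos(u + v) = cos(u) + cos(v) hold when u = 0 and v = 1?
Substituting u = 0, v = 1:

LHS = cos(0 + 1) = cos(1) ≈ 0.5403
RHS = cos(0) + cos(1) = cos(1) + 1 ≈ 1.54

LHS ≠ RHS, so the equation does not hold at this point.

Answer: Fails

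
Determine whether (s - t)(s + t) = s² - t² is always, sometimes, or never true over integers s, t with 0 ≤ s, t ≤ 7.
Always true

The identity holds for every pair in the range. For instance at (s, t) = (5, 1): both sides equal 24.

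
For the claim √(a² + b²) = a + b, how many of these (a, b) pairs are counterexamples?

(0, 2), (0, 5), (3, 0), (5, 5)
1

Testing each pair:
(0, 2): LHS = 2, RHS = 2 → satisfies claim
(0, 5): LHS = 5, RHS = 5 → satisfies claim
(3, 0): LHS = 3, RHS = 3 → satisfies claim
(5, 5): LHS = 5·√(2) ≈ 7.071, RHS = 10 → counterexample

That makes 1 counterexample.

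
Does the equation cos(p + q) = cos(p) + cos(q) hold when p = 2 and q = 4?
Substituting p = 2, q = 4:

LHS = cos(2 + 4) = cos(6) ≈ 0.9602
RHS = cos(2) + cos(4) ≈ -1.07

LHS ≠ RHS, so the equation does not hold at this point.

Answer: Fails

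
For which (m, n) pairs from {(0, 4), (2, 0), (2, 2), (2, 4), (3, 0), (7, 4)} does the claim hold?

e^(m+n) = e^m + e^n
None

Testing each pair:
(0, 4): LHS = e^4 ≈ 54.6, RHS = 1 + e^4 ≈ 55.6 → fails
(2, 0): LHS = e^2 ≈ 7.389, RHS = 1 + e^2 ≈ 8.389 → fails
(2, 2): LHS = e^4 ≈ 54.6, RHS = 2·e^2 ≈ 14.78 → fails
(2, 4): LHS = e^6 ≈ 403.4, RHS = e^2 + e^4 ≈ 61.99 → fails
(3, 0): LHS = e^3 ≈ 20.09, RHS = 1 + e^3 ≈ 21.09 → fails
(7, 4): LHS = e^11 ≈ 59874.1, RHS = e^4 + e^7 ≈ 1151 → fails

No pair satisfies the claim.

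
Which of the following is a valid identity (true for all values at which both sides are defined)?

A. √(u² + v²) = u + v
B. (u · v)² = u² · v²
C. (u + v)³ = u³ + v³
B

A: fails at (1, 3) — LHS = √(10) ≈ 3.162, RHS = 4.
B: holds — e.g. at (3, 4), both sides equal 144.
C: fails at (3, 3) — LHS = 216, RHS = 54.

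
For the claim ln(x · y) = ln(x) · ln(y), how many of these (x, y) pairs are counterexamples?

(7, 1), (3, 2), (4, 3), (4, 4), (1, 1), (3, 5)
5

Testing each pair:
(7, 1): LHS = ln(7) ≈ 1.946, RHS = 0 → counterexample
(3, 2): LHS = ln(6) ≈ 1.792, RHS = ln(2)·ln(3) ≈ 0.7615 → counterexample
(4, 3): LHS = ln(12) ≈ 2.485, RHS = ln(3)·ln(4) ≈ 1.523 → counterexample
(4, 4): LHS = ln(16) ≈ 2.773, RHS = ln(4)² ≈ 1.922 → counterexample
(1, 1): LHS = 0, RHS = 0 → satisfies claim
(3, 5): LHS = ln(15) ≈ 2.708, RHS = ln(3)·ln(5) ≈ 1.768 → counterexample

That makes 5 counterexamples.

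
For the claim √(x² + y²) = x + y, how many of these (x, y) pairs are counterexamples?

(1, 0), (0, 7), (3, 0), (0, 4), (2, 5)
1

Testing each pair:
(1, 0): LHS = 1, RHS = 1 → satisfies claim
(0, 7): LHS = 7, RHS = 7 → satisfies claim
(3, 0): LHS = 3, RHS = 3 → satisfies claim
(0, 4): LHS = 4, RHS = 4 → satisfies claim
(2, 5): LHS = √(29) ≈ 5.385, RHS = 7 → counterexample

That makes 1 counterexample.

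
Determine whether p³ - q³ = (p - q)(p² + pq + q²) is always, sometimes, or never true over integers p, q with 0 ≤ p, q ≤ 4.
Always true

The identity holds for every pair in the range. For instance at (p, q) = (0, 1): both sides equal -1.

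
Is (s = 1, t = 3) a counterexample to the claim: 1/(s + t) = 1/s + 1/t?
Substituting s = 1, t = 3:
LHS = 1/(1 + 3) = 1/4
RHS = 1/1 + 1/3 = 4/3

Since LHS ≠ RHS, this pair disproves the claim.

Answer: Yes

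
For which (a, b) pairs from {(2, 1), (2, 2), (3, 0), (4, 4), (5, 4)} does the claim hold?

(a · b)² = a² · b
(2, 1), (3, 0)

Testing each pair:
(2, 1): LHS = 4, RHS = 4 → holds
(2, 2): LHS = 16, RHS = 8 → fails
(3, 0): LHS = 0, RHS = 0 → holds
(4, 4): LHS = 256, RHS = 64 → fails
(5, 4): LHS = 400, RHS = 100 → fails

2 of 5 pairs satisfy the claim.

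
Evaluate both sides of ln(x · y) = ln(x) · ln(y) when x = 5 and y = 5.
LHS = ln(5 · 5) = ln(25) ≈ 3.219
RHS = ln(5) · ln(5) = ln(5)² ≈ 2.59

LHS ≠ RHS (they differ by about 0.6286), so the equation does not hold here.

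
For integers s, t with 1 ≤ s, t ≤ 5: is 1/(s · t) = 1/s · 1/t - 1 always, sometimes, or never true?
Never true

The claim fails for every pair in the range. For instance at (s, t) = (4, 4): LHS = 1/16, RHS = -15/16.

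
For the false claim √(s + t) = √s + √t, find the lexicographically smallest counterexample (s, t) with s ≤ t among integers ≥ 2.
Substituting (2, 2) into the claim:
LHS = √(2 + 2) = 2
RHS = √2 + √2 = 2·√(2) ≈ 2.828

Since LHS ≠ RHS, this pair disproves the claim, and no lexicographically smaller pair (s ≤ t, integers ≥ 2) does.

For instance (2, 5) is also a counterexample (LHS = √(7) ≈ 2.646, RHS = √(2) + √(5) ≈ 3.65), but it's lexicographically larger.

Answer: (s, t) = (2, 2)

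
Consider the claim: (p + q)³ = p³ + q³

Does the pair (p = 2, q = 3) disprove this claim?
Substituting p = 2, q = 3:
LHS = (2 + 3)³ = 125
RHS = 2³ + 3³ = 35

Since LHS ≠ RHS, this pair disproves the claim.

Answer: Yes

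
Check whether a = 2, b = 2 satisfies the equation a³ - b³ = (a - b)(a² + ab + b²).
Substituting a = 2, b = 2:

LHS = 2³ - 2³ = 0
RHS = (2 - 2)(2² + 2·2 + 2²) = 0

LHS = RHS, so the equation holds at this point.

Answer: Holds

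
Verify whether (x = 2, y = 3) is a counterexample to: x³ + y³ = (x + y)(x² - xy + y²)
No

Substituting x = 2, y = 3:
LHS = 2³ + 3³ = 35
RHS = (2 + 3)(2² - 2·3 + 3²) = 35

The sides agree, so this pair does not disprove the claim.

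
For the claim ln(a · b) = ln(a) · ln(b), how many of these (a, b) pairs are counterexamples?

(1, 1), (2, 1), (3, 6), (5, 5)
Testing each pair:
(1, 1): LHS = 0, RHS = 0 → satisfies claim
(2, 1): LHS = ln(2) ≈ 0.6931, RHS = 0 → counterexample
(3, 6): LHS = ln(18) ≈ 2.89, RHS = ln(3)·ln(6) ≈ 1.968 → counterexample
(5, 5): LHS = ln(25) ≈ 3.219, RHS = ln(5)² ≈ 2.59 → counterexample

That makes 3 counterexamples.

Answer: 3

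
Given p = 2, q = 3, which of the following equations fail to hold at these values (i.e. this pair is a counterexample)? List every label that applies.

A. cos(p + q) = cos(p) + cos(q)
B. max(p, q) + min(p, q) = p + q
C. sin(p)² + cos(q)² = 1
Evaluating each claim at the given values:
A. LHS = cos(5) ≈ 0.2837, RHS = cos(3) + cos(2) ≈ -1.406 → fails here (LHS ≠ RHS)
B. LHS = 5, RHS = 5 → holds here (LHS = RHS)
C. LHS = sin(2)² + cos(3)² ≈ 1.807, RHS = 1 → fails here (LHS ≠ RHS)

Answer: A, C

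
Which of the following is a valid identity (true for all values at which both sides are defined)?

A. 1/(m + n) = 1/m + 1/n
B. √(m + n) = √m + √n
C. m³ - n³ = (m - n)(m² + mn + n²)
A: fails at (1, 4) — LHS = 1/5, RHS = 5/4.
B: fails at (4, 4) — LHS = 2·√(2) ≈ 2.828, RHS = 4.
C: holds — e.g. at (0, 1), both sides equal -1.

Answer: C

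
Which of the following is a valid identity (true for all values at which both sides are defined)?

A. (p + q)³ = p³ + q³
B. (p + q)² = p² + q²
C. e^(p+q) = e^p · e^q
C

A: fails at (1, 4) — LHS = 125, RHS = 65.
B: fails at (1, 3) — LHS = 16, RHS = 10.
C: holds — e.g. at (4, 4), both sides equal e^8 ≈ 2981.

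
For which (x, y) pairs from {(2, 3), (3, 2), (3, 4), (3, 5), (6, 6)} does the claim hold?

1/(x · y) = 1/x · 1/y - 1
None

Testing each pair:
(2, 3): LHS = 1/6, RHS = -5/6 → fails
(3, 2): LHS = 1/6, RHS = -5/6 → fails
(3, 4): LHS = 1/12, RHS = -11/12 → fails
(3, 5): LHS = 1/15, RHS = -14/15 → fails
(6, 6): LHS = 1/36, RHS = -35/36 → fails

No pair satisfies the claim.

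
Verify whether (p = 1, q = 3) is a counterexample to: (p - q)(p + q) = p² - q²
Substituting p = 1, q = 3:
LHS = (1 - 3)(1 + 3) = -8
RHS = 1² - 3² = -8

The sides agree, so this pair does not disprove the claim.

Answer: No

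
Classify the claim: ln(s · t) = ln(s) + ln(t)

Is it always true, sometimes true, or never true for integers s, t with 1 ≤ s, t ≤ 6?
The identity holds for every pair in the range. For instance at (s, t) = (2, 5): both sides equal ln(10) ≈ 2.303.

Answer: Always true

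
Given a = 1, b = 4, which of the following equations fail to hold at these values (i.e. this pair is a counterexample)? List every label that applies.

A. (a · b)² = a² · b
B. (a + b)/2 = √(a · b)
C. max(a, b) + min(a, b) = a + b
Evaluating each claim at the given values:
A. LHS = 16, RHS = 4 → fails here (LHS ≠ RHS)
B. LHS = 5/2, RHS = 2 → fails here (LHS ≠ RHS)
C. LHS = 5, RHS = 5 → holds here (LHS = RHS)

Answer: A, B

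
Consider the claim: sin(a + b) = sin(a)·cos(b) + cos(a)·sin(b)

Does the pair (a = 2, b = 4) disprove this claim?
No

Substituting a = 2, b = 4:
LHS = sin(2 + 4) = sin(6) ≈ -0.2794
RHS = sin(2)·cos(4) + cos(2)·sin(4) = sin(2)·cos(4) + sin(4)·cos(2) ≈ -0.2794

The sides agree, so this pair does not disprove the claim.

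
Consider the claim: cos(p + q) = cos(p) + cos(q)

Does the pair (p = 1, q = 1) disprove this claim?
Yes

Substituting p = 1, q = 1:
LHS = cos(1 + 1) = cos(2) ≈ -0.4161
RHS = cos(1) + cos(1) = 2·cos(1) ≈ 1.081

Since LHS ≠ RHS, this pair disproves the claim.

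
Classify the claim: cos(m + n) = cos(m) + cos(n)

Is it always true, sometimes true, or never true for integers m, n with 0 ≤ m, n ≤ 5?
Never true

The claim fails for every pair in the range. For instance at (m, n) = (4, 0): LHS = cos(4) ≈ -0.6536, RHS = cos(4) + 1 ≈ 0.3464.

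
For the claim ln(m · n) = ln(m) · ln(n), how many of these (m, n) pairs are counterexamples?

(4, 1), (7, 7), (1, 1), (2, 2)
3

Testing each pair:
(4, 1): LHS = ln(4) ≈ 1.386, RHS = 0 → counterexample
(7, 7): LHS = ln(49) ≈ 3.892, RHS = ln(7)² ≈ 3.787 → counterexample
(1, 1): LHS = 0, RHS = 0 → satisfies claim
(2, 2): LHS = ln(4) ≈ 1.386, RHS = ln(2)² ≈ 0.4805 → counterexample

That makes 3 counterexamples.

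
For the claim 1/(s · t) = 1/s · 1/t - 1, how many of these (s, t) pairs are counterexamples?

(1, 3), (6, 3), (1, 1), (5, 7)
Testing each pair:
(1, 3): LHS = 1/3, RHS = -2/3 → counterexample
(6, 3): LHS = 1/18, RHS = -17/18 → counterexample
(1, 1): LHS = 1, RHS = 0 → counterexample
(5, 7): LHS = 1/35, RHS = -34/35 → counterexample

That makes 4 counterexamples.

Answer: 4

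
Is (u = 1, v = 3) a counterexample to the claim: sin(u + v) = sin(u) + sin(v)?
Yes

Substituting u = 1, v = 3:
LHS = sin(1 + 3) = sin(4) ≈ -0.7568
RHS = sin(1) + sin(3) ≈ 0.9826

Since LHS ≠ RHS, this pair disproves the claim.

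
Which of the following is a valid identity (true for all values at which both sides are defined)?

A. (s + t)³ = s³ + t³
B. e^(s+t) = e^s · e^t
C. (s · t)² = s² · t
A: fails at (4, 6) — LHS = 1000, RHS = 280.
B: holds — e.g. at (3, 7), both sides equal e^10 ≈ 22026.5.
C: fails at (4, 6) — LHS = 576, RHS = 96.

Answer: B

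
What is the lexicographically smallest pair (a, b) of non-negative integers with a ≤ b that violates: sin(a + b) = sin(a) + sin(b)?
(a, b) = (1, 1)

Substituting (1, 1) into the claim:
LHS = sin(1 + 1) = sin(2) ≈ 0.9093
RHS = sin(1) + sin(1) = 2·sin(1) ≈ 1.683

Since LHS ≠ RHS, this pair disproves the claim, and no lexicographically smaller pair (a ≤ b, non-negative integers) does.

For instance (2, 7) is also a counterexample (LHS = sin(9) ≈ 0.4121, RHS = sin(7) + sin(2) ≈ 1.566), but it's lexicographically larger.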